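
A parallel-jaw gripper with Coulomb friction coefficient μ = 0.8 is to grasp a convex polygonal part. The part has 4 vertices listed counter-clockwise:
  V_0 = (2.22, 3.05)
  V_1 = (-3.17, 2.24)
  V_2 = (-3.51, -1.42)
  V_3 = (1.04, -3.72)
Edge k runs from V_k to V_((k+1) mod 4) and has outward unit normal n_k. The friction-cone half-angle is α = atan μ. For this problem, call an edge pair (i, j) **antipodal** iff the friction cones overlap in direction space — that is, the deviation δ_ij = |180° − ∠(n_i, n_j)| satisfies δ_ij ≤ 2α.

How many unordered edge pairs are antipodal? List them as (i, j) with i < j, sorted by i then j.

count = 4; pairs: (0,2), (0,3), (1,3), (2,3)

α = atan 0.8 = 38.66°;  2α = 77.32°
n_0 = (-0.1486, +0.9889)
n_1 = (-0.9957, +0.0925)
n_2 = (-0.4511, -0.8925)
n_3 = (+0.9851, -0.1717)
  (0,1): δ = 103.85°  ·
  (0,2): δ = 35.36°  ✓
  (0,3): δ = 71.57°  ✓
  (1,2): δ = 111.51°  ·
  (1,3): δ = 4.58°  ✓
  (2,3): δ = 73.07°  ✓
antipodal pairs: 4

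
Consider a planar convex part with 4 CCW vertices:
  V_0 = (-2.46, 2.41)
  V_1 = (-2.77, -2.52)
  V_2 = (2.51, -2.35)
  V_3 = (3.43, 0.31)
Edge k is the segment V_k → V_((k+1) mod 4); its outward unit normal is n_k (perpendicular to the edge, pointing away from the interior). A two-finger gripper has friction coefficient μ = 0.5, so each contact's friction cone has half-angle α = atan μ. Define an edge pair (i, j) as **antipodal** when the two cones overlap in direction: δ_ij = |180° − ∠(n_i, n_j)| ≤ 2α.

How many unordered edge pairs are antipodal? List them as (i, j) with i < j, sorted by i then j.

count = 2; pairs: (0,2), (1,3)

α = atan 0.5 = 26.57°;  2α = 53.13°
n_0 = (-0.9980, +0.0628)
n_1 = (+0.0322, -0.9995)
n_2 = (+0.9451, -0.3269)
n_3 = (+0.3358, +0.9419)
  (0,1): δ = 84.56°  ·
  (0,2): δ = 15.48°  ✓
  (0,3): δ = 73.98°  ·
  (1,2): δ = 110.92°  ·
  (1,3): δ = 21.47°  ✓
  (2,3): δ = 90.54°  ·
antipodal pairs: 2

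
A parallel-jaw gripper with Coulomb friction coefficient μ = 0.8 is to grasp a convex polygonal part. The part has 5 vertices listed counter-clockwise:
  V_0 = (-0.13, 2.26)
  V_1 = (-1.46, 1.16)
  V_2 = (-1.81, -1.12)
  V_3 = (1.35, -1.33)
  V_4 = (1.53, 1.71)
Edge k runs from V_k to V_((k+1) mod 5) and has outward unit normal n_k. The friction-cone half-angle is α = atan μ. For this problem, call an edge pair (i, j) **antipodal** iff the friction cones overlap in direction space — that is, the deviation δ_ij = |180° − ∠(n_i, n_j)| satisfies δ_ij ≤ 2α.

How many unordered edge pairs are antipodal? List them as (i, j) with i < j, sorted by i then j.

α = atan 0.8 = 38.66°;  2α = 77.32°
n_0 = (-0.6373, +0.7706)
n_1 = (-0.9884, +0.1517)
n_2 = (-0.0663, -0.9978)
n_3 = (+0.9983, -0.0591)
n_4 = (+0.3145, +0.9493)
  (0,1): δ = 138.32°  ·
  (0,2): δ = 43.40°  ✓
  (0,3): δ = 47.02°  ✓
  (0,4): δ = 122.08°  ·
  (1,2): δ = 85.07°  ·
  (1,3): δ = 5.34°  ✓
  (1,4): δ = 80.40°  ·
  (2,3): δ = 89.59°  ·
  (2,4): δ = 14.53°  ✓
  (3,4): δ = 104.94°  ·
antipodal pairs: 4

count = 4; pairs: (0,2), (0,3), (1,3), (2,4)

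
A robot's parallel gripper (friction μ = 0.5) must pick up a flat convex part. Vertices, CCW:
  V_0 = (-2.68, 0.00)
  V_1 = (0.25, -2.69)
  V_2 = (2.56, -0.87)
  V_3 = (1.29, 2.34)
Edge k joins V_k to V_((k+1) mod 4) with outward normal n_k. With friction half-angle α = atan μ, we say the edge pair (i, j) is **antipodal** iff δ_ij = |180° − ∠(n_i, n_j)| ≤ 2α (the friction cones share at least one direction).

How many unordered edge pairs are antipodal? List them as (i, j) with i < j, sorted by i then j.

α = atan 0.5 = 26.57°;  2α = 53.13°
n_0 = (-0.6763, -0.7366)
n_1 = (+0.6189, -0.7855)
n_2 = (+0.9299, +0.3679)
n_3 = (-0.5078, +0.8615)
  (0,1): δ = 99.21°  ·
  (0,2): δ = 25.86°  ✓
  (0,3): δ = 73.07°  ·
  (1,2): δ = 106.65°  ·
  (1,3): δ = 7.72°  ✓
  (2,3): δ = 81.07°  ·
antipodal pairs: 2

count = 2; pairs: (0,2), (1,3)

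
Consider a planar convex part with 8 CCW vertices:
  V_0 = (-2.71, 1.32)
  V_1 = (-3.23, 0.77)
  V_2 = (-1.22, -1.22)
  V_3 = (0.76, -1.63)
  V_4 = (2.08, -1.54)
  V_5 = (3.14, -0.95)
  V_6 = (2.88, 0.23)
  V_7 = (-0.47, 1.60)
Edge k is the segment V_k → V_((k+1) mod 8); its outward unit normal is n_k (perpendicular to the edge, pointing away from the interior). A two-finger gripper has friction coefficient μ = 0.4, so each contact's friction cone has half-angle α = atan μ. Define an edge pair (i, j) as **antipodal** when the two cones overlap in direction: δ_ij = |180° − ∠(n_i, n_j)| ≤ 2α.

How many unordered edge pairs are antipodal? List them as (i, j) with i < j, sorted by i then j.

α = atan 0.4 = 21.80°;  2α = 43.60°
n_0 = (-0.7266, +0.6870)
n_1 = (-0.7036, -0.7106)
n_2 = (-0.2028, -0.9792)
n_3 = (+0.0680, -0.9977)
n_4 = (+0.4863, -0.8738)
n_5 = (+0.9766, +0.2152)
n_6 = (+0.3785, +0.9256)
n_7 = (-0.1240, +0.9923)
  (0,1): δ = 91.32°  ·
  (0,2): δ = 58.30°  ·
  (0,3): δ = 42.71°  ✓
  (0,4): δ = 17.51°  ✓
  (0,5): δ = 55.82°  ·
  (0,6): δ = 111.15°  ·
  (0,7): δ = 140.52°  ·
  (1,2): δ = 146.99°  ·
  (1,3): δ = 131.39°  ·
  (1,4): δ = 106.19°  ·
  (1,5): δ = 32.86°  ✓
  (1,6): δ = 22.47°  ✓
  (1,7): δ = 51.84°  ·
  (2,3): δ = 164.40°  ·
  (2,4): δ = 139.20°  ·
  (2,5): δ = 65.88°  ·
  (2,6): δ = 10.54°  ✓
  (2,7): δ = 18.82°  ✓
  (3,4): δ = 154.80°  ·
  (3,5): δ = 81.47°  ·
  (3,6): δ = 26.14°  ✓
  (3,7): δ = 3.22°  ✓
  (4,5): δ = 106.67°  ·
  (4,6): δ = 51.34°  ·
  (4,7): δ = 21.98°  ✓
  (5,6): δ = 124.67°  ·
  (5,7): δ = 95.30°  ·
  (6,7): δ = 150.63°  ·
antipodal pairs: 9

count = 9; pairs: (0,3), (0,4), (1,5), (1,6), (2,6), (2,7), (3,6), (3,7), (4,7)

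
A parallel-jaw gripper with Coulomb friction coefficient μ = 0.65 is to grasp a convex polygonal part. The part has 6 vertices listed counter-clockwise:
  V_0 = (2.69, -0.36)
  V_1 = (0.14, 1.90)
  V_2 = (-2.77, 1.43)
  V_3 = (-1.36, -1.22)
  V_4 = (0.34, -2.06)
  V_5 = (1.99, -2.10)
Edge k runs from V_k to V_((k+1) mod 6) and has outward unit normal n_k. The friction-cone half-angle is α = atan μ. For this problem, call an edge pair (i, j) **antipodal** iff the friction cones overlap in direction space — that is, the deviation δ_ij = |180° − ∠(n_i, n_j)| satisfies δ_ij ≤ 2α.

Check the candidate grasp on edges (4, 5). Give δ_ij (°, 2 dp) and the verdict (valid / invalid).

δ = 110.53°, invalid

α = atan 0.65 = 33.02°;  2α = 66.05°
edge 4: e_4 = (+1.65, -0.04);  n_4 = (-0.0242, -0.9997)
edge 5: e_5 = (+0.70, +1.74);  n_5 = (+0.9277, -0.3732)
∠(n_4, n_5) = 69.47°
δ = |180° − 69.47°| = 110.53°
110.53° > 2α = 66.05°  →  invalid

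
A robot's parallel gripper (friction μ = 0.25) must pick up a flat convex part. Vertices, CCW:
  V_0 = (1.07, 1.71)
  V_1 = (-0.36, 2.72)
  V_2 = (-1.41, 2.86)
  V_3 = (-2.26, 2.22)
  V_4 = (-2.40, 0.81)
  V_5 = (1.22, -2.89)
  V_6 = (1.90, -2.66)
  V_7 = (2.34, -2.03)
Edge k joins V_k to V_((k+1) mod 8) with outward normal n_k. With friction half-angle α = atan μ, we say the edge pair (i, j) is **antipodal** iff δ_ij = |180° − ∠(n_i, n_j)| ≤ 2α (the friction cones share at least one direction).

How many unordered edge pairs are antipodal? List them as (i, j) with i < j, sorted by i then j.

α = atan 0.25 = 14.04°;  2α = 28.07°
n_0 = (+0.5769, +0.8168)
n_1 = (+0.1322, +0.9912)
n_2 = (-0.6015, +0.7989)
n_3 = (-0.9951, +0.0988)
n_4 = (-0.7148, -0.6993)
n_5 = (+0.3204, -0.9473)
n_6 = (+0.8198, -0.5726)
n_7 = (+0.9469, +0.3215)
  (0,1): δ = 152.36°  ·
  (0,2): δ = 107.79°  ·
  (0,3): δ = 60.44°  ·
  (0,4): δ = 10.39°  ✓
  (0,5): δ = 53.92°  ·
  (0,6): δ = 90.30°  ·
  (0,7): δ = 143.99°  ·
  (1,2): δ = 135.43°  ·
  (1,3): δ = 88.08°  ·
  (1,4): δ = 38.03°  ·
  (1,5): δ = 26.28°  ✓
  (1,6): δ = 62.66°  ·
  (1,7): δ = 116.35°  ·
  (2,3): δ = 132.65°  ·
  (2,4): δ = 82.60°  ·
  (2,5): δ = 18.29°  ✓
  (2,6): δ = 18.09°  ✓
  (2,7): δ = 71.78°  ·
  (3,4): δ = 129.96°  ·
  (3,5): δ = 65.64°  ·
  (3,6): δ = 29.26°  ·
  (3,7): δ = 24.43°  ✓
  (4,5): δ = 115.69°  ·
  (4,6): δ = 79.30°  ·
  (4,7): δ = 25.62°  ✓
  (5,6): δ = 143.62°  ·
  (5,7): δ = 89.93°  ·
  (6,7): δ = 126.31°  ·
antipodal pairs: 6

count = 6; pairs: (0,4), (1,5), (2,5), (2,6), (3,7), (4,7)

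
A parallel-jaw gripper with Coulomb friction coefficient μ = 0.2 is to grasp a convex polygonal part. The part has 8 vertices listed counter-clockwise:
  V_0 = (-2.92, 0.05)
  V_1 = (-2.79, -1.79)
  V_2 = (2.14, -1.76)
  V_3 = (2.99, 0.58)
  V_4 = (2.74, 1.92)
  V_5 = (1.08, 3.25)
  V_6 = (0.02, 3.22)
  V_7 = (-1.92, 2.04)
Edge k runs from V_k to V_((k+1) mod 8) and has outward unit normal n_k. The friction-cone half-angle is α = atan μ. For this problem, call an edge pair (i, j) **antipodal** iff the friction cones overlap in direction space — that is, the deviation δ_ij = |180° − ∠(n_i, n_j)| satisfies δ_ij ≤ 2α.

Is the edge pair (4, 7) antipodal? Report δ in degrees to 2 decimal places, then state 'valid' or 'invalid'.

δ = 77.98°, invalid

α = atan 0.2 = 11.31°;  2α = 22.62°
edge 4: e_4 = (-1.66, +1.33);  n_4 = (+0.6253, +0.7804)
edge 7: e_7 = (-1.00, -1.99);  n_7 = (-0.8935, +0.4490)
∠(n_4, n_7) = 102.02°
δ = |180° − 102.02°| = 77.98°
77.98° > 2α = 22.62°  →  invalid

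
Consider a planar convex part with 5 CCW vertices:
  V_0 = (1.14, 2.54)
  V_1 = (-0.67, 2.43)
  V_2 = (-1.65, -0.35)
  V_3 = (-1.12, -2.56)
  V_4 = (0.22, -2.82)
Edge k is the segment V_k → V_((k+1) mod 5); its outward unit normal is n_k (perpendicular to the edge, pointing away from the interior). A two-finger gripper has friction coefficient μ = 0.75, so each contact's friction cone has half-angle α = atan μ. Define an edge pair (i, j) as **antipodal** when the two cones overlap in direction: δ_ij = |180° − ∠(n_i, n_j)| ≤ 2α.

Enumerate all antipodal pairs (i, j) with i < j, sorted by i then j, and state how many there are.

α = atan 0.75 = 36.87°;  2α = 73.74°
n_0 = (-0.0607, +0.9982)
n_1 = (-0.9431, +0.3325)
n_2 = (-0.9724, -0.2332)
n_3 = (-0.1905, -0.9817)
n_4 = (+0.9856, -0.1692)
  (0,1): δ = 112.90°  ·
  (0,2): δ = 79.99°  ·
  (0,3): δ = 14.46°  ✓
  (0,4): δ = 76.78°  ·
  (1,2): δ = 147.10°  ·
  (1,3): δ = 81.56°  ·
  (1,4): δ = 9.68°  ✓
  (2,3): δ = 114.47°  ·
  (2,4): δ = 23.23°  ✓
  (3,4): δ = 88.76°  ·
antipodal pairs: 3

count = 3; pairs: (0,3), (1,4), (2,4)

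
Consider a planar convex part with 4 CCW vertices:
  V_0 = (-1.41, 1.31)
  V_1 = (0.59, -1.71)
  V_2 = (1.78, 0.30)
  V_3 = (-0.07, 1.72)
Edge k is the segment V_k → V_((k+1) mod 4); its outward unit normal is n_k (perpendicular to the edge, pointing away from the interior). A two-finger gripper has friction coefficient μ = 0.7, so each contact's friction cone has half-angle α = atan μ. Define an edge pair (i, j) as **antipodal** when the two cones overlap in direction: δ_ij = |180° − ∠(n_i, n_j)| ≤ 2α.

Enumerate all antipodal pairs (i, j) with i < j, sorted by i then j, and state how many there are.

α = atan 0.7 = 34.99°;  2α = 69.98°
n_0 = (-0.8337, -0.5521)
n_1 = (+0.8605, -0.5095)
n_2 = (+0.6089, +0.7933)
n_3 = (-0.2926, +0.9562)
  (0,1): δ = 64.14°  ✓
  (0,2): δ = 18.98°  ✓
  (0,3): δ = 73.50°  ·
  (1,2): δ = 96.88°  ·
  (1,3): δ = 42.36°  ✓
  (2,3): δ = 125.48°  ·
antipodal pairs: 3

count = 3; pairs: (0,1), (0,2), (1,3)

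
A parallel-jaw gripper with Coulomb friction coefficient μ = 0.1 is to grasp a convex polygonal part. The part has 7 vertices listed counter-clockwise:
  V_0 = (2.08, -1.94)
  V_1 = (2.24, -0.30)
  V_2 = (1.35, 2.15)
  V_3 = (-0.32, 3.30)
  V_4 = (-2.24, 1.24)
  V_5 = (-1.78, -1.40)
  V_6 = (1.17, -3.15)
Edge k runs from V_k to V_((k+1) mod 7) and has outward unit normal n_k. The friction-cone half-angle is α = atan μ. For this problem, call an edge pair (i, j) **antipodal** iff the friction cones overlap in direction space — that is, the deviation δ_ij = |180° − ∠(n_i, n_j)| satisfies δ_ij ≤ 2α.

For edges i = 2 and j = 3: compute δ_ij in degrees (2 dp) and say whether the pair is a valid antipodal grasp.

α = atan 0.1 = 5.71°;  2α = 11.42°
edge 2: e_2 = (-1.67, +1.15);  n_2 = (+0.5672, +0.8236)
edge 3: e_3 = (-1.92, -2.06);  n_3 = (-0.7315, +0.6818)
∠(n_2, n_3) = 81.57°
δ = |180° − 81.57°| = 98.43°
98.43° > 2α = 11.42°  →  invalid

δ = 98.43°, invalid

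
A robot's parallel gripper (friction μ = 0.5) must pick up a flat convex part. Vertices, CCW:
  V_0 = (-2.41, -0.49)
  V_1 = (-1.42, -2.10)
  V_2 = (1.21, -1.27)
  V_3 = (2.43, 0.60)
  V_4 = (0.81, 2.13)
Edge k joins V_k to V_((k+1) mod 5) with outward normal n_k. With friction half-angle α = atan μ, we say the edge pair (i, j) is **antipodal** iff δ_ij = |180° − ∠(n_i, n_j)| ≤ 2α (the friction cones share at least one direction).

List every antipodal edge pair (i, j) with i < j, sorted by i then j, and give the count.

α = atan 0.5 = 26.57°;  2α = 53.13°
n_0 = (-0.8518, -0.5238)
n_1 = (+0.3010, -0.9536)
n_2 = (+0.8375, -0.5464)
n_3 = (+0.6866, +0.7270)
n_4 = (-0.6311, +0.7757)
  (0,1): δ = 104.07°  ·
  (0,2): δ = 64.71°  ·
  (0,3): δ = 15.05°  ✓
  (0,4): δ = 97.55°  ·
  (1,2): δ = 140.64°  ·
  (1,3): δ = 60.88°  ·
  (1,4): δ = 21.62°  ✓
  (2,3): δ = 100.24°  ·
  (2,4): δ = 17.75°  ✓
  (3,4): δ = 97.50°  ·
antipodal pairs: 3

count = 3; pairs: (0,3), (1,4), (2,4)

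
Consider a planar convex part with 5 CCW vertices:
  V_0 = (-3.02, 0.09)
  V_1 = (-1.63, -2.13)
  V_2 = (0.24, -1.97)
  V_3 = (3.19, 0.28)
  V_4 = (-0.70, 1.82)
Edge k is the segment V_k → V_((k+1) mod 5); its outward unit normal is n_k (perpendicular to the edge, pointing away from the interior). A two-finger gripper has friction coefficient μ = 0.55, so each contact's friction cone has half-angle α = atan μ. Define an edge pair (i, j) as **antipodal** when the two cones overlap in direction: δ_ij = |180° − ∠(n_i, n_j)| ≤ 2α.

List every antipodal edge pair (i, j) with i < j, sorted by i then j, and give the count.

α = atan 0.55 = 28.81°;  2α = 57.62°
n_0 = (-0.8476, -0.5307)
n_1 = (+0.0853, -0.9964)
n_2 = (+0.6064, -0.7951)
n_3 = (+0.3681, +0.9298)
n_4 = (-0.5978, +0.8017)
  (0,1): δ = 117.16°  ·
  (0,2): δ = 84.72°  ·
  (0,3): δ = 36.35°  ✓
  (0,4): δ = 94.66°  ·
  (1,2): δ = 147.56°  ·
  (1,3): δ = 26.49°  ✓
  (1,4): δ = 31.82°  ✓
  (2,3): δ = 58.93°  ·
  (2,4): δ = 0.62°  ✓
  (3,4): δ = 121.69°  ·
antipodal pairs: 4

count = 4; pairs: (0,3), (1,3), (1,4), (2,4)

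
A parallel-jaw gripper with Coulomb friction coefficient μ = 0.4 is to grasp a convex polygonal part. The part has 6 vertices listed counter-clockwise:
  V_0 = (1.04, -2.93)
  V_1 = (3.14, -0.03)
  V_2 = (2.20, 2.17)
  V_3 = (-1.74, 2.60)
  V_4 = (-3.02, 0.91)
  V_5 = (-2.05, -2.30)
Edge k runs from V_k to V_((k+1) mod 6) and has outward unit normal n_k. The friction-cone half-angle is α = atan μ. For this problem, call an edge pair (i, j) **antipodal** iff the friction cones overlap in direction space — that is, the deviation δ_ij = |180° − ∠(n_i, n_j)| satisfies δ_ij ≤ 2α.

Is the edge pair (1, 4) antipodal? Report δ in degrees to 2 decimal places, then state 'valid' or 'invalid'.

α = atan 0.4 = 21.80°;  2α = 43.60°
edge 1: e_1 = (-0.94, +2.20);  n_1 = (+0.9196, +0.3929)
edge 4: e_4 = (+0.97, -3.21);  n_4 = (-0.9572, -0.2893)
∠(n_1, n_4) = 173.68°
δ = |180° − 173.68°| = 6.32°
6.32° ≤ 2α = 43.60°  →  valid

δ = 6.32°, valid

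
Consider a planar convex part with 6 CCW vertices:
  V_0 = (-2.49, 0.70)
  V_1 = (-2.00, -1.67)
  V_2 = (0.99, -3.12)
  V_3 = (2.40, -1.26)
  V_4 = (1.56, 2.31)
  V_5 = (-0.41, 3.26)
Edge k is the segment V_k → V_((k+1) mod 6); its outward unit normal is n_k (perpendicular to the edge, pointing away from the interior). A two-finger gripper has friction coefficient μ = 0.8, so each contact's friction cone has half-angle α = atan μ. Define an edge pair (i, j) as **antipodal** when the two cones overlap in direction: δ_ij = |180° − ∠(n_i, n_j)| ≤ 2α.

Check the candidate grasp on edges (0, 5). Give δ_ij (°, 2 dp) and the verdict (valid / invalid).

α = atan 0.8 = 38.66°;  2α = 77.32°
edge 0: e_0 = (+0.49, -2.37);  n_0 = (-0.9793, -0.2025)
edge 5: e_5 = (-2.08, -2.56);  n_5 = (-0.7761, +0.6306)
∠(n_0, n_5) = 50.78°
δ = |180° − 50.78°| = 129.22°
129.22° > 2α = 77.32°  →  invalid

δ = 129.22°, invalid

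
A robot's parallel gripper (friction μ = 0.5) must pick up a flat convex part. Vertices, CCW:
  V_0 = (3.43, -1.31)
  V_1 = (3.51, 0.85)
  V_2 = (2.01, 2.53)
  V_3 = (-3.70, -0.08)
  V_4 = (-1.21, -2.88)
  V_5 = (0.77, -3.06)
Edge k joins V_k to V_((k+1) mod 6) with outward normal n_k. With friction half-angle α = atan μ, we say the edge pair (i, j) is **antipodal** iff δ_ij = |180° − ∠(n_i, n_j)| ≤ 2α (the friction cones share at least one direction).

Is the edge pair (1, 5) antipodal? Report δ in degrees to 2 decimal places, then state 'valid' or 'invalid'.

δ = 81.58°, invalid

α = atan 0.5 = 26.57°;  2α = 53.13°
edge 1: e_1 = (-1.50, +1.68);  n_1 = (+0.7459, +0.6660)
edge 5: e_5 = (+2.66, +1.75);  n_5 = (+0.5496, -0.8354)
∠(n_1, n_5) = 98.42°
δ = |180° − 98.42°| = 81.58°
81.58° > 2α = 53.13°  →  invalid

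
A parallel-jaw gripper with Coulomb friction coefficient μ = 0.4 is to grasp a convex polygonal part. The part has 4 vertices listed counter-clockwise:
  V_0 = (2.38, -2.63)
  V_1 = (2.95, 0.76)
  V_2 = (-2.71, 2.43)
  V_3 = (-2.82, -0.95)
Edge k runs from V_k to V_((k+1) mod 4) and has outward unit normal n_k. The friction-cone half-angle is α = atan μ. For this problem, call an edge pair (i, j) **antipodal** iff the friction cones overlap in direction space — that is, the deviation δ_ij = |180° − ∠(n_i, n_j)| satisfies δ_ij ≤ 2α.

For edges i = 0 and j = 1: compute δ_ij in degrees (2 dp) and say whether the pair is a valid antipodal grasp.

δ = 96.89°, invalid

α = atan 0.4 = 21.80°;  2α = 43.60°
edge 0: e_0 = (+0.57, +3.39);  n_0 = (+0.9862, -0.1658)
edge 1: e_1 = (-5.66, +1.67);  n_1 = (+0.2830, +0.9591)
∠(n_0, n_1) = 83.11°
δ = |180° − 83.11°| = 96.89°
96.89° > 2α = 43.60°  →  invalid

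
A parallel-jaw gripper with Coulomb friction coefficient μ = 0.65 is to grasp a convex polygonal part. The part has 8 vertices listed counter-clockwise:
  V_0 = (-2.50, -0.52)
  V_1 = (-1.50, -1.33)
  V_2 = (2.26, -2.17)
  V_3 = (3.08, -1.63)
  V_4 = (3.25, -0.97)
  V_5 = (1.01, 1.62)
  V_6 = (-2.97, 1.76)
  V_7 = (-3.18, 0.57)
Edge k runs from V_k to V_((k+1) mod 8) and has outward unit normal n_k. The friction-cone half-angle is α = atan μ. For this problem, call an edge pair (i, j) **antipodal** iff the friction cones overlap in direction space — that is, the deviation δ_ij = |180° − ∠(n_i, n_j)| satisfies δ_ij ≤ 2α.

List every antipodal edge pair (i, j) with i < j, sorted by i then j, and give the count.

α = atan 0.65 = 33.02°;  2α = 66.05°
n_0 = (-0.6294, -0.7771)
n_1 = (-0.2180, -0.9759)
n_2 = (+0.5500, -0.8352)
n_3 = (+0.9684, -0.2494)
n_4 = (+0.7564, +0.6542)
n_5 = (+0.0352, +0.9994)
n_6 = (-0.9848, +0.1738)
n_7 = (-0.8484, -0.5293)
  (0,1): δ = 153.59°  ·
  (0,2): δ = 107.63°  ·
  (0,3): δ = 65.44°  ✓
  (0,4): δ = 10.14°  ✓
  (0,5): δ = 36.99°  ✓
  (0,6): δ = 119.00°  ·
  (0,7): δ = 160.97°  ·
  (1,2): δ = 134.04°  ·
  (1,3): δ = 91.85°  ·
  (1,4): δ = 36.55°  ✓
  (1,5): δ = 10.58°  ✓
  (1,6): δ = 92.59°  ·
  (1,7): δ = 134.55°  ·
  (2,3): δ = 137.81°  ·
  (2,4): δ = 82.51°  ·
  (2,5): δ = 35.38°  ✓
  (2,6): δ = 46.63°  ✓
  (2,7): δ = 88.59°  ·
  (3,4): δ = 124.70°  ·
  (3,5): δ = 77.57°  ·
  (3,6): δ = 4.44°  ✓
  (3,7): δ = 46.40°  ✓
  (4,5): δ = 132.87°  ·
  (4,6): δ = 50.86°  ✓
  (4,7): δ = 8.90°  ✓
  (5,6): δ = 97.99°  ·
  (5,7): δ = 56.03°  ✓
  (6,7): δ = 138.03°  ·
antipodal pairs: 12

count = 12; pairs: (0,3), (0,4), (0,5), (1,4), (1,5), (2,5), (2,6), (3,6), (3,7), (4,6), (4,7), (5,7)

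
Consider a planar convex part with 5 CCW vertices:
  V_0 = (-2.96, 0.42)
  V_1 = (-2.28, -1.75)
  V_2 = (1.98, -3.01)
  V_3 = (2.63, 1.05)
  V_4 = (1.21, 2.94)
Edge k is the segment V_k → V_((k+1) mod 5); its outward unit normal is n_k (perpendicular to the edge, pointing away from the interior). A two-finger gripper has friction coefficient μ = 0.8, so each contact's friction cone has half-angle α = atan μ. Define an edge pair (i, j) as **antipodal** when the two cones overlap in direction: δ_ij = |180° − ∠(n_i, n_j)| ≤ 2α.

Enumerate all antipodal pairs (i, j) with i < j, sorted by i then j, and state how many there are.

count = 5; pairs: (0,2), (0,3), (1,3), (1,4), (2,4)

α = atan 0.8 = 38.66°;  2α = 77.32°
n_0 = (-0.9542, -0.2990)
n_1 = (-0.2836, -0.9589)
n_2 = (+0.9874, -0.1581)
n_3 = (+0.7995, +0.6007)
n_4 = (-0.5172, +0.8559)
  (0,1): δ = 123.88°  ·
  (0,2): δ = 26.49°  ✓
  (0,3): δ = 19.52°  ✓
  (0,4): δ = 103.75°  ·
  (1,2): δ = 82.62°  ·
  (1,3): δ = 36.60°  ✓
  (1,4): δ = 47.62°  ✓
  (2,3): δ = 133.99°  ·
  (2,4): δ = 49.76°  ✓
  (3,4): δ = 95.77°  ·
antipodal pairs: 5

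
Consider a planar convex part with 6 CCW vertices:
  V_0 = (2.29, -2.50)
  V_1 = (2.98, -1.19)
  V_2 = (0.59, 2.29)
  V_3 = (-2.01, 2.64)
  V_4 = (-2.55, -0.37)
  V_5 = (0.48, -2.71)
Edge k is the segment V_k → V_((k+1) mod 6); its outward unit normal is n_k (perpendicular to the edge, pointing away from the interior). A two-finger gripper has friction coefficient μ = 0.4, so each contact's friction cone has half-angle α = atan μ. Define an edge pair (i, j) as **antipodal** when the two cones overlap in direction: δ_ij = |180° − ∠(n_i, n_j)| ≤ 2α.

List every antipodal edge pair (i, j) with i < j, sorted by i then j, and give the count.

count = 4; pairs: (0,3), (1,4), (2,4), (2,5)

α = atan 0.4 = 21.80°;  2α = 43.60°
n_0 = (+0.8848, -0.4660)
n_1 = (+0.8243, +0.5661)
n_2 = (+0.1334, +0.9911)
n_3 = (-0.9843, +0.1766)
n_4 = (-0.6112, -0.7915)
n_5 = (+0.1152, -0.9933)
  (0,1): δ = 117.74°  ·
  (0,2): δ = 69.89°  ·
  (0,3): δ = 17.61°  ✓
  (0,4): δ = 80.10°  ·
  (0,5): δ = 124.39°  ·
  (1,2): δ = 132.15°  ·
  (1,3): δ = 44.65°  ·
  (1,4): δ = 17.84°  ✓
  (1,5): δ = 62.14°  ·
  (2,3): δ = 92.50°  ·
  (2,4): δ = 30.01°  ✓
  (2,5): δ = 14.28°  ✓
  (3,4): δ = 117.51°  ·
  (3,5): δ = 73.21°  ·
  (4,5): δ = 135.70°  ·
antipodal pairs: 4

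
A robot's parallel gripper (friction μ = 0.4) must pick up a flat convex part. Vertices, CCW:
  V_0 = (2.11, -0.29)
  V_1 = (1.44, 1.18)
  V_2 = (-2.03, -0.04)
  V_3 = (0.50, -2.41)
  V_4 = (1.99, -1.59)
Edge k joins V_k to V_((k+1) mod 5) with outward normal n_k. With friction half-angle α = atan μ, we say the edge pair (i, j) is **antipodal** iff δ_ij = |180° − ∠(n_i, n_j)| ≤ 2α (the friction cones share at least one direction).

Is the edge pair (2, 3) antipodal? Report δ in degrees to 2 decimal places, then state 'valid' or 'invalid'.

α = atan 0.4 = 21.80°;  2α = 43.60°
edge 2: e_2 = (+2.53, -2.37);  n_2 = (-0.6837, -0.7298)
edge 3: e_3 = (+1.49, +0.82);  n_3 = (+0.4821, -0.8761)
∠(n_2, n_3) = 71.96°
δ = |180° − 71.96°| = 108.04°
108.04° > 2α = 43.60°  →  invalid

δ = 108.04°, invalid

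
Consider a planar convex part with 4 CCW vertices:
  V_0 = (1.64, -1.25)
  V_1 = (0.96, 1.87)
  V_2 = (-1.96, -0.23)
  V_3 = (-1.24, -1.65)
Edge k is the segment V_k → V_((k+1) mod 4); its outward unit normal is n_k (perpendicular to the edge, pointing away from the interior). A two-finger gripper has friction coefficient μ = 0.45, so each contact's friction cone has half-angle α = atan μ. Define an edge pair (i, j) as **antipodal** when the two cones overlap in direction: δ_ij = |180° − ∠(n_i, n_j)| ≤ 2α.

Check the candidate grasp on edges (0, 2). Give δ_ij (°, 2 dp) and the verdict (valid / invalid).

α = atan 0.45 = 24.23°;  2α = 48.46°
edge 0: e_0 = (-0.68, +3.12);  n_0 = (+0.9771, +0.2129)
edge 2: e_2 = (+0.72, -1.42);  n_2 = (-0.8919, -0.4522)
∠(n_0, n_2) = 165.41°
δ = |180° − 165.41°| = 14.59°
14.59° ≤ 2α = 48.46°  →  valid

δ = 14.59°, valid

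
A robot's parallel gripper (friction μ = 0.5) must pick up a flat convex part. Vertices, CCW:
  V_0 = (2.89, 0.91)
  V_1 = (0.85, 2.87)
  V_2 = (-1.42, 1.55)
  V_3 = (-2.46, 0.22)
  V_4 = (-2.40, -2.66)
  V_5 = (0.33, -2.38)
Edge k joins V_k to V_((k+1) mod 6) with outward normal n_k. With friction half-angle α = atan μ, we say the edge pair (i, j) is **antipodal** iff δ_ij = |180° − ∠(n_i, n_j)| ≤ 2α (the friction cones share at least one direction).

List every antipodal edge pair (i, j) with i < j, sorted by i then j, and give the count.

α = atan 0.5 = 26.57°;  2α = 53.13°
n_0 = (+0.6928, +0.7211)
n_1 = (-0.5027, +0.8645)
n_2 = (-0.7878, +0.6160)
n_3 = (-0.9998, -0.0208)
n_4 = (+0.1020, -0.9948)
n_5 = (+0.7892, -0.6141)
  (0,1): δ = 105.97°  ·
  (0,2): δ = 84.17°  ·
  (0,3): δ = 44.95°  ✓
  (0,4): δ = 49.71°  ✓
  (0,5): δ = 95.97°  ·
  (1,2): δ = 158.20°  ·
  (1,3): δ = 118.98°  ·
  (1,4): δ = 24.32°  ✓
  (1,5): δ = 21.94°  ✓
  (2,3): δ = 140.78°  ·
  (2,4): δ = 46.12°  ✓
  (2,5): δ = 0.14°  ✓
  (3,4): δ = 85.34°  ·
  (3,5): δ = 39.08°  ✓
  (4,5): δ = 133.74°  ·
antipodal pairs: 7

count = 7; pairs: (0,3), (0,4), (1,4), (1,5), (2,4), (2,5), (3,5)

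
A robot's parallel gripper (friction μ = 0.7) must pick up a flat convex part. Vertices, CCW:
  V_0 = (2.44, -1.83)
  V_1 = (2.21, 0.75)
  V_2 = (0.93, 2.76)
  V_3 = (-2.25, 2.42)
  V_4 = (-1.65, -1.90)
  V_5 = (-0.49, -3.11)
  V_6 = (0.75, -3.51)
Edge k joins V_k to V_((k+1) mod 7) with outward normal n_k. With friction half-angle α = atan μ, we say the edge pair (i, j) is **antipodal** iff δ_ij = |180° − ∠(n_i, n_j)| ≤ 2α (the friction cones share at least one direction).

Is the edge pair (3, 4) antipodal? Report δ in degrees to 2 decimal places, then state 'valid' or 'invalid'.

α = atan 0.7 = 34.99°;  2α = 69.98°
edge 3: e_3 = (+0.60, -4.32);  n_3 = (-0.9905, -0.1376)
edge 4: e_4 = (+1.16, -1.21);  n_4 = (-0.7219, -0.6920)
∠(n_3, n_4) = 35.88°
δ = |180° − 35.88°| = 144.12°
144.12° > 2α = 69.98°  →  invalid

δ = 144.12°, invalid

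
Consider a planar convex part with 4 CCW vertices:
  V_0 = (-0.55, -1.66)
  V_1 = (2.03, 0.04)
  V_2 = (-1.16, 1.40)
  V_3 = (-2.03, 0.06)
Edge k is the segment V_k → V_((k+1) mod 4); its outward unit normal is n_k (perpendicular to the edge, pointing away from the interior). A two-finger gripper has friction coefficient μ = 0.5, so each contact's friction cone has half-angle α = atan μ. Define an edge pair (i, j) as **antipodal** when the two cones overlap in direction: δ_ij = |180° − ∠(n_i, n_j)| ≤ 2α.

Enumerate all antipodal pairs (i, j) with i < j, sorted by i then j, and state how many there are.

count = 2; pairs: (0,2), (1,3)

α = atan 0.5 = 26.57°;  2α = 53.13°
n_0 = (+0.5502, -0.8350)
n_1 = (+0.3922, +0.9199)
n_2 = (-0.8387, +0.5445)
n_3 = (-0.7580, -0.6522)
  (0,1): δ = 56.47°  ·
  (0,2): δ = 23.62°  ✓
  (0,3): δ = 97.33°  ·
  (1,2): δ = 99.90°  ·
  (1,3): δ = 26.20°  ✓
  (2,3): δ = 106.30°  ·
antipodal pairs: 2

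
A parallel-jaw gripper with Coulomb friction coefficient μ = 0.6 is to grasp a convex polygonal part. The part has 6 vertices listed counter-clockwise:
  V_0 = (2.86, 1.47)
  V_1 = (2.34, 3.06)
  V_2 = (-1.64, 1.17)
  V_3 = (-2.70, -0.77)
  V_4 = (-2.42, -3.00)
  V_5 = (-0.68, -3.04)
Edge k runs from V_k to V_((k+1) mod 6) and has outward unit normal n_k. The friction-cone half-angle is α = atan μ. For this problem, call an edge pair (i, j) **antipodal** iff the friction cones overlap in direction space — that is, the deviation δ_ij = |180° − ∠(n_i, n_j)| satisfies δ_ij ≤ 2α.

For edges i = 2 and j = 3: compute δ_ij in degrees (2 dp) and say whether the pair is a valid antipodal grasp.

α = atan 0.6 = 30.96°;  2α = 61.93°
edge 2: e_2 = (-1.06, -1.94);  n_2 = (-0.8775, +0.4795)
edge 3: e_3 = (+0.28, -2.23);  n_3 = (-0.9922, -0.1246)
∠(n_2, n_3) = 35.81°
δ = |180° − 35.81°| = 144.19°
144.19° > 2α = 61.93°  →  invalid

δ = 144.19°, invalid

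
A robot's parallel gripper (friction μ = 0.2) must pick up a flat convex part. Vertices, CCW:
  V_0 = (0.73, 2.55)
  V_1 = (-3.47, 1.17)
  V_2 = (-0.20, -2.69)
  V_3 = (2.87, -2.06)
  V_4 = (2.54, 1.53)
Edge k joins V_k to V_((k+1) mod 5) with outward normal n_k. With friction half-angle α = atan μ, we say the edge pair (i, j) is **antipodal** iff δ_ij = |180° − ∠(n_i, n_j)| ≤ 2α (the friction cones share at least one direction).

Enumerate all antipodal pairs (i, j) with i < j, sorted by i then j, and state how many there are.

count = 2; pairs: (0,2), (1,4)

α = atan 0.2 = 11.31°;  2α = 22.62°
n_0 = (-0.3122, +0.9500)
n_1 = (-0.7630, -0.6464)
n_2 = (+0.2010, -0.9796)
n_3 = (+0.9958, +0.0915)
n_4 = (+0.4909, +0.8712)
  (0,1): δ = 67.92°  ·
  (0,2): δ = 6.59°  ✓
  (0,3): δ = 77.06°  ·
  (0,4): δ = 132.41°  ·
  (1,2): δ = 118.67°  ·
  (1,3): δ = 35.02°  ·
  (1,4): δ = 20.33°  ✓
  (2,3): δ = 96.34°  ·
  (2,4): δ = 41.00°  ·
  (3,4): δ = 124.65°  ·
antipodal pairs: 2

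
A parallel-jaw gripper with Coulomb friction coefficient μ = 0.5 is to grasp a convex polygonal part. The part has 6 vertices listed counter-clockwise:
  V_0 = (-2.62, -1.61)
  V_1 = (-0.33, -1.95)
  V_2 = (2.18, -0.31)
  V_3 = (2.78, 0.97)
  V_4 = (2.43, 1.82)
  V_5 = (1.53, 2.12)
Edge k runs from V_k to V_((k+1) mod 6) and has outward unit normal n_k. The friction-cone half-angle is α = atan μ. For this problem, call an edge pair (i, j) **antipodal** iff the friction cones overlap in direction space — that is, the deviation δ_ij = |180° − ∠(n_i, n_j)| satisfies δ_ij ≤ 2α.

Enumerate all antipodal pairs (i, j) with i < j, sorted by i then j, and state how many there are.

count = 5; pairs: (0,4), (0,5), (1,4), (1,5), (2,5)

α = atan 0.5 = 26.57°;  2α = 53.13°
n_0 = (-0.1469, -0.9892)
n_1 = (+0.5470, -0.8371)
n_2 = (+0.9055, -0.4244)
n_3 = (+0.9247, +0.3807)
n_4 = (+0.3162, +0.9487)
n_5 = (-0.6685, +0.7437)
  (0,1): δ = 138.39°  ·
  (0,2): δ = 106.67°  ·
  (0,3): δ = 59.17°  ·
  (0,4): δ = 9.99°  ✓
  (0,5): δ = 50.39°  ✓
  (1,2): δ = 148.27°  ·
  (1,3): δ = 100.78°  ·
  (1,4): δ = 51.60°  ✓
  (1,5): δ = 8.79°  ✓
  (2,3): δ = 132.51°  ·
  (2,4): δ = 83.32°  ·
  (2,5): δ = 22.94°  ✓
  (3,4): δ = 130.82°  ·
  (3,5): δ = 70.43°  ·
  (4,5): δ = 119.62°  ·
antipodal pairs: 5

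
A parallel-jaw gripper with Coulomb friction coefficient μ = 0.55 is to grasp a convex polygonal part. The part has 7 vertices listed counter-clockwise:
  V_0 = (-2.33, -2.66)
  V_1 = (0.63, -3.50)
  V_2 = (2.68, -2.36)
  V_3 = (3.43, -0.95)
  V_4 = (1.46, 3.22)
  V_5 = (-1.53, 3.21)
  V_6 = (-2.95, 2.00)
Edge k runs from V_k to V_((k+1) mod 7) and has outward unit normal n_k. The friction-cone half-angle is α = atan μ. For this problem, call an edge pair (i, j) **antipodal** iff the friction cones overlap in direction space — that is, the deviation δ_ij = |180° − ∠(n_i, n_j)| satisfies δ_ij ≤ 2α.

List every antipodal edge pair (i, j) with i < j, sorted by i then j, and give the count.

count = 8; pairs: (0,3), (0,4), (0,5), (1,4), (1,5), (2,5), (2,6), (3,6)

α = atan 0.55 = 28.81°;  2α = 57.62°
n_0 = (-0.2730, -0.9620)
n_1 = (+0.4860, -0.8740)
n_2 = (+0.8829, -0.4696)
n_3 = (+0.9042, +0.4272)
n_4 = (-0.0033, +1.0000)
n_5 = (-0.6486, +0.7611)
n_6 = (-0.9913, -0.1319)
  (0,1): δ = 135.08°  ·
  (0,2): δ = 102.17°  ·
  (0,3): δ = 48.87°  ✓
  (0,4): δ = 16.03°  ✓
  (0,5): δ = 56.28°  ✓
  (0,6): δ = 113.42°  ·
  (1,2): δ = 147.09°  ·
  (1,3): δ = 93.79°  ·
  (1,4): δ = 28.89°  ✓
  (1,5): δ = 11.36°  ✓
  (1,6): δ = 68.50°  ·
  (2,3): δ = 126.70°  ·
  (2,4): δ = 61.80°  ·
  (2,5): δ = 21.56°  ✓
  (2,6): δ = 35.59°  ✓
  (3,4): δ = 115.10°  ·
  (3,5): δ = 74.85°  ·
  (3,6): δ = 17.71°  ✓
  (4,5): δ = 139.76°  ·
  (4,6): δ = 82.61°  ·
  (5,6): δ = 122.86°  ·
antipodal pairs: 8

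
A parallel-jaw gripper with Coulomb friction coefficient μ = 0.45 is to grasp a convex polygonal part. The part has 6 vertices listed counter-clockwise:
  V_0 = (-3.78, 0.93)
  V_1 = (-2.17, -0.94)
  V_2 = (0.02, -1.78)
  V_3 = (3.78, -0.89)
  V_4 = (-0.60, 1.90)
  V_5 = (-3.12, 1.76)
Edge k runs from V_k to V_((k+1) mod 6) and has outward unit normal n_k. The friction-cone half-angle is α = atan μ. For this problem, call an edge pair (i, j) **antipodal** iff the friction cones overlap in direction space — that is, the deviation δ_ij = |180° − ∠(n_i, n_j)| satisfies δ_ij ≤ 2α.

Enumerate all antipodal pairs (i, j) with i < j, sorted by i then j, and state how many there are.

count = 6; pairs: (0,3), (1,3), (1,4), (2,3), (2,4), (2,5)

α = atan 0.45 = 24.23°;  2α = 48.46°
n_0 = (-0.7578, -0.6525)
n_1 = (-0.3581, -0.9337)
n_2 = (+0.2303, -0.9731)
n_3 = (+0.5372, +0.8434)
n_4 = (-0.0555, +0.9985)
n_5 = (-0.7827, +0.6224)
  (0,1): δ = 151.71°  ·
  (0,2): δ = 117.41°  ·
  (0,3): δ = 16.78°  ✓
  (0,4): δ = 52.45°  ·
  (0,5): δ = 100.78°  ·
  (1,2): δ = 145.70°  ·
  (1,3): δ = 11.51°  ✓
  (1,4): δ = 24.16°  ✓
  (1,5): δ = 72.49°  ·
  (2,3): δ = 45.81°  ✓
  (2,4): δ = 10.14°  ✓
  (2,5): δ = 38.19°  ✓
  (3,4): δ = 144.32°  ·
  (3,5): δ = 95.99°  ·
  (4,5): δ = 131.67°  ·
antipodal pairs: 6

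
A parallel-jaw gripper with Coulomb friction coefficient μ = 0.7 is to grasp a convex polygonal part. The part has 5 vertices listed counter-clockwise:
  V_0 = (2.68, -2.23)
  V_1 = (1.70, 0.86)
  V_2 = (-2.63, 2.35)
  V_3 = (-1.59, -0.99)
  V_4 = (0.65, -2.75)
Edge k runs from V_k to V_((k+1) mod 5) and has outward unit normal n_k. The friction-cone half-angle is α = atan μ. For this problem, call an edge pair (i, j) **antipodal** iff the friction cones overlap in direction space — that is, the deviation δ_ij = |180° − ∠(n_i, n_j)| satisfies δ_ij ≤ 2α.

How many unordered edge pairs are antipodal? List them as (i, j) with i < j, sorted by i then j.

count = 5; pairs: (0,2), (0,3), (1,2), (1,3), (1,4)

α = atan 0.7 = 34.99°;  2α = 69.98°
n_0 = (+0.9532, +0.3023)
n_1 = (+0.3254, +0.9456)
n_2 = (-0.9548, -0.2973)
n_3 = (-0.6178, -0.7863)
n_4 = (+0.2481, -0.9687)
  (0,1): δ = 126.59°  ·
  (0,2): δ = 0.30°  ✓
  (0,3): δ = 34.25°  ✓
  (0,4): δ = 86.77°  ·
  (1,2): δ = 53.72°  ✓
  (1,3): δ = 19.17°  ✓
  (1,4): δ = 33.36°  ✓
  (2,3): δ = 145.45°  ·
  (2,4): δ = 92.93°  ·
  (3,4): δ = 127.47°  ·
antipodal pairs: 5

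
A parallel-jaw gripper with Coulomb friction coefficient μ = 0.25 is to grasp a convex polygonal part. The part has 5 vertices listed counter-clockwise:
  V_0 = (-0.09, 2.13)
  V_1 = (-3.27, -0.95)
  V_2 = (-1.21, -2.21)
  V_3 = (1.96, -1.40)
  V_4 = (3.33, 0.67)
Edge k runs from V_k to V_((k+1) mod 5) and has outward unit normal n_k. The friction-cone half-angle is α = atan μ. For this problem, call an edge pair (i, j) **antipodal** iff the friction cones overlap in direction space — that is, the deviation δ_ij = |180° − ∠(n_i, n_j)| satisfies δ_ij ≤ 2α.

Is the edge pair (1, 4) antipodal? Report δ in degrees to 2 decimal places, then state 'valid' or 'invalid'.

α = atan 0.25 = 14.04°;  2α = 28.07°
edge 1: e_1 = (+2.06, -1.26);  n_1 = (-0.5218, -0.8531)
edge 4: e_4 = (-3.42, +1.46);  n_4 = (+0.3926, +0.9197)
∠(n_1, n_4) = 171.67°
δ = |180° − 171.67°| = 8.33°
8.33° ≤ 2α = 28.07°  →  valid

δ = 8.33°, valid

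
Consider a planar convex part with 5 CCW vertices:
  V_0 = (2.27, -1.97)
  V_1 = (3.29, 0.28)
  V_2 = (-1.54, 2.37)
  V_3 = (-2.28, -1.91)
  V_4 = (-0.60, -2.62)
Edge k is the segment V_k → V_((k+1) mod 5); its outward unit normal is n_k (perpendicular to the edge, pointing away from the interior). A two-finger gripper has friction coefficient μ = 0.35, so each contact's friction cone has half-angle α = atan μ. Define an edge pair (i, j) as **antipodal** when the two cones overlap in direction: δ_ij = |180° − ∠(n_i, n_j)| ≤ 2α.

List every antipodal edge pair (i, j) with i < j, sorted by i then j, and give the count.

α = atan 0.35 = 19.29°;  2α = 38.58°
n_0 = (+0.9108, -0.4129)
n_1 = (+0.3971, +0.9178)
n_2 = (-0.9854, +0.1704)
n_3 = (-0.3893, -0.9211)
n_4 = (+0.2209, -0.9753)
  (0,1): δ = 89.01°  ·
  (0,2): δ = 14.58°  ✓
  (0,3): δ = 91.48°  ·
  (0,4): δ = 127.15°  ·
  (1,2): δ = 76.41°  ·
  (1,3): δ = 0.49°  ✓
  (1,4): δ = 36.16°  ✓
  (2,3): δ = 103.10°  ·
  (2,4): δ = 67.43°  ·
  (3,4): δ = 144.33°  ·
antipodal pairs: 3

count = 3; pairs: (0,2), (1,3), (1,4)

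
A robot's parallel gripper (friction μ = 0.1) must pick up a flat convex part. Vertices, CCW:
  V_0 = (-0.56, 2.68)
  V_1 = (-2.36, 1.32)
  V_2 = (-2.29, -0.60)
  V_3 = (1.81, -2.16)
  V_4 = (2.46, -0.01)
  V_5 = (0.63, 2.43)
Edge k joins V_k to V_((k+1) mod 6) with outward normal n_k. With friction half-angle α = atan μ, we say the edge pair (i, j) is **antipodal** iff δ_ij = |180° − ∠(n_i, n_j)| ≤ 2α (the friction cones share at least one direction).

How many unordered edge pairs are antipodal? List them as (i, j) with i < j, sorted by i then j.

count = 1; pairs: (2,5)

α = atan 0.1 = 5.71°;  2α = 11.42°
n_0 = (-0.6028, +0.7979)
n_1 = (-0.9993, -0.0364)
n_2 = (-0.3556, -0.9346)
n_3 = (+0.9572, -0.2894)
n_4 = (+0.8000, +0.6000)
n_5 = (+0.2056, +0.9786)
  (0,1): δ = 124.99°  ·
  (0,2): δ = 57.90°  ·
  (0,3): δ = 36.11°  ·
  (0,4): δ = 89.80°  ·
  (0,5): δ = 131.06°  ·
  (1,2): δ = 112.92°  ·
  (1,3): δ = 18.91°  ·
  (1,4): δ = 34.78°  ·
  (1,5): δ = 76.05°  ·
  (2,3): δ = 85.99°  ·
  (2,4): δ = 32.30°  ·
  (2,5): δ = 8.97°  ✓
  (3,4): δ = 126.31°  ·
  (3,5): δ = 85.04°  ·
  (4,5): δ = 138.73°  ·
antipodal pairs: 1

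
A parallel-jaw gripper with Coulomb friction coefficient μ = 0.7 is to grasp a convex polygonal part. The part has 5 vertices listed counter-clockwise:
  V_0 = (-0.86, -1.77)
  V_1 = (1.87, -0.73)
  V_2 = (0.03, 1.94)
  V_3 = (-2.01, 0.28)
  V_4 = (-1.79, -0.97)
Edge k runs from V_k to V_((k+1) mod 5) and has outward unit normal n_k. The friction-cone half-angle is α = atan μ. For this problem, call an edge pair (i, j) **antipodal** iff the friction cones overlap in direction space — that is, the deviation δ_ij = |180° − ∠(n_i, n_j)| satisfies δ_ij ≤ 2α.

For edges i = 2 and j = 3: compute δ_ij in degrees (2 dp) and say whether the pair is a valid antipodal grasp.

δ = 119.15°, invalid

α = atan 0.7 = 34.99°;  2α = 69.98°
edge 2: e_2 = (-2.04, -1.66);  n_2 = (-0.6312, +0.7756)
edge 3: e_3 = (+0.22, -1.25);  n_3 = (-0.9849, -0.1733)
∠(n_2, n_3) = 60.85°
δ = |180° − 60.85°| = 119.15°
119.15° > 2α = 69.98°  →  invalid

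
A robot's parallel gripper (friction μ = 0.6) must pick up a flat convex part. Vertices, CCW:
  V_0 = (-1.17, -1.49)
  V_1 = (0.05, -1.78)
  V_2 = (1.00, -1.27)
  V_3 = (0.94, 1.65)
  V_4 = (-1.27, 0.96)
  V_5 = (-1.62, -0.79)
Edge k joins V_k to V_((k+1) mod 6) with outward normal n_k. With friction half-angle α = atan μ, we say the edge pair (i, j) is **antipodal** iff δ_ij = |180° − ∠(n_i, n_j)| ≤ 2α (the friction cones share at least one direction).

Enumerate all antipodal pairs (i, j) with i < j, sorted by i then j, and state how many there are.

count = 5; pairs: (0,3), (1,3), (1,4), (2,4), (2,5)

α = atan 0.6 = 30.96°;  2α = 61.93°
n_0 = (-0.2313, -0.9729)
n_1 = (+0.4730, -0.8811)
n_2 = (+0.9998, +0.0205)
n_3 = (-0.2980, +0.9546)
n_4 = (-0.9806, +0.1961)
n_5 = (-0.8412, -0.5408)
  (0,1): δ = 138.40°  ·
  (0,2): δ = 75.45°  ·
  (0,3): δ = 30.71°  ✓
  (0,4): δ = 92.06°  ·
  (0,5): δ = 136.11°  ·
  (1,2): δ = 117.05°  ·
  (1,3): δ = 10.89°  ✓
  (1,4): δ = 50.46°  ✓
  (1,5): δ = 94.51°  ·
  (2,3): δ = 73.84°  ·
  (2,4): δ = 12.49°  ✓
  (2,5): δ = 31.56°  ✓
  (3,4): δ = 118.65°  ·
  (3,5): δ = 74.60°  ·
  (4,5): δ = 135.95°  ·
antipodal pairs: 5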